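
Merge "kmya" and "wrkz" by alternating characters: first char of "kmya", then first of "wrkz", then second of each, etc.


String 1: 'kmya'
String 2: 'wrkz'
Operation: alternate characters
Pairs: 'k'+'w', 'm'+'r', 'y'+'k', 'a'+'z'
Result: kwmrykaz


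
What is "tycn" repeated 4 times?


Input string: 'tycn'
Operation: repeat 4 times
Concatenation: 'tycn' + 'tycn' + 'tycn' + 'tycn'
Result: tycntycntycntycn


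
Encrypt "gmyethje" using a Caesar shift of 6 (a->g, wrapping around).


Input: 'gmyethje', shift = 6
Operation: for each letter, (position + 6) mod 26
Mapping: 'g'(6+6=12)->'m', 'm'(12+6=18)->'s', 'y'(24+6=30, 30 mod 26=4)->'e', 'e'(4+6=10)->'k', 't'(19+6=25)->'z', 'h'(7+6=13)->'n', 'j'(9+6=15)->'p', 'e'(4+6=10)->'k'
Result: msekznpk


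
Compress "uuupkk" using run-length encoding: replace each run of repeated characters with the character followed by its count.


Input: 'uuupkk'
Operation: identify consecutive runs
Runs: 'uuu' -> u3, 'p' -> p1, 'kk' -> k2
Encoded: u3p1k2


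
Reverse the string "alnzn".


Input string: 'alnzn'
Operation: reverse character order
Original order: 'a' -> 'l' -> 'n' -> 'z' -> 'n'
Reversed order: 'n' -> 'z' -> 'n' -> 'l' -> 'a'
Result: nznla


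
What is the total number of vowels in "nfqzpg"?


Input string: 'nfqzpg'
Operation: count vowels (a, e, i, o, u)
Scan: s[0]='n', s[1]='f', s[2]='q', s[3]='z', s[4]='p', s[5]='g'
Vowels found: 0
Result: 0


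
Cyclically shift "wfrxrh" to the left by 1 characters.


Input: 'wfrxrh', shift = 1
Operation: split at index 1 and swap parts
Front part s[0:1] = 'w'
Back part s[1:] = 'frxrh'
Rotated = back + front = 'frxrh' + 'w'
Result: frxrhw


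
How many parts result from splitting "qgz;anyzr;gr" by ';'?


Input string: 'qgz;anyzr;gr'
Delimiter: ';'
Split result: 'qgz', 'anyzr', 'gr'
Number of parts: 3


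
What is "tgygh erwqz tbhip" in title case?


Input string: 'tgygh erwqz tbhip'
Operation: capitalize first letter of each word
Word transformations: 'tgygh'->'Tgygh', 'erwqz'->'Erwqz', 'tbhip'->'Tbhip'
Result: Tgygh Erwqz Tbhip


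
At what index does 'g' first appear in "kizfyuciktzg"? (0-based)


Input string: 'kizfyuciktzg'
Target: 'g'
Scanning left to right: s[0]='k', s[1]='i', s[2]='z', s[3]='f', s[4]='y', s[5]='u', s[6]='c', s[7]='i', s[8]='k', s[9]='t', s[10]='z', s[11]='g'
First match at index: 11


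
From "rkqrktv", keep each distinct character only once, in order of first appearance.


Input: 'rkqrktv'
Operation: keep first occurrence of each character
Scan: s[0]='r' new -> keep; s[1]='k' new -> keep; s[2]='q' new -> keep; s[3]='r' seen -> skip; s[4]='k' seen -> skip; s[5]='t' new -> keep; s[6]='v' new -> keep
Result: rkqtv


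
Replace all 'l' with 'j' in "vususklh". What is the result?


Input string: 'vususklh'
Operation: replace 'l' with 'j'
Positions of 'l': 6
After replacement: vususkjh


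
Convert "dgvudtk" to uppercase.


Input string: 'dgvudtk'
Operation: convert each letter to uppercase
Mapping: 'd'->'D', 'g'->'G', 'v'->'V', 'u'->'U', 'd'->'D', 't'->'T', 'k'->'K'
Result: DGVUDTK


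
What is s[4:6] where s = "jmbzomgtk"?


Input string: 'jmbzomgtk'
Operation: slice [4:6]
Extract characters: s[4]='o', s[5]='m'
Result: om


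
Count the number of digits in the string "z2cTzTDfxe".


Input string: 'z2cTzTDfxe'
Operation: count digit characters (0-9)
Scan: 'z', '2'(digit), 'c', 'T', 'z', 'T', 'D', 'f', 'x', 'e'
Digits found: 1
Result: 1


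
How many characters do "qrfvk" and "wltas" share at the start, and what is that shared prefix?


String 1: 'qrfvk'
String 2: 'wltas'
Compare position by position:
pos 0: 'q' vs 'w' differ -> stop
Longest common prefix: "" (length 0)


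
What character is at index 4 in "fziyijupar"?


Input string: 'fziyijupar'
Operation: get character at index 4
Index mapping: s[0]='f', s[1]='z', s[2]='i', s[3]='y', s[4]='i'
Result: 'i'


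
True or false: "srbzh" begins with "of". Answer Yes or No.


Input string: 'srbzh'
Prefix to check: 'of'
First 2 characters of input: 'sr'
Match: False
Result: No


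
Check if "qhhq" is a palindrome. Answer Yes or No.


Input string: 'qhhq'
Reversed: 'qhhq'
Compare pairs: s[0]='q' vs s[3]='q' (match), s[1]='h' vs s[2]='h' (match)
Palindrome: Yes


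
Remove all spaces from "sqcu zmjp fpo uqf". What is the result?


Input string: 'sqcu zmjp fpo uqf'
Operation: remove all spaces
Words: 'sqcu', 'zmjp', 'fpo', 'uqf'
Join without spaces: sqcuzmjpfpouqf


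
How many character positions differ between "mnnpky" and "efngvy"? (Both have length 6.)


String 1: 'mnnpky'
String 2: 'efngvy'
Compare each position: pos 0: 'm'!='e', pos 1: 'n'!='f', pos 2: 'n'=='n', pos 3: 'p'!='g', pos 4: 'k'!='v', pos 5: 'y'=='y'
Differing positions: 4
Hamming distance: 4


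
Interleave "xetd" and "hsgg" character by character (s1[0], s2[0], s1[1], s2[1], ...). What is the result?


String 1: 'xetd'
String 2: 'hsgg'
Operation: alternate characters
Pairs: 'x'+'h', 'e'+'s', 't'+'g', 'd'+'g'
Result: xhestgdg


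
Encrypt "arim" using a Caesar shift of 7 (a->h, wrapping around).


Input: 'arim', shift = 7
Operation: for each letter, (position + 7) mod 26
Mapping: 'a'(0+7=7)->'h', 'r'(17+7=24)->'y', 'i'(8+7=15)->'p', 'm'(12+7=19)->'t'
Result: hypt


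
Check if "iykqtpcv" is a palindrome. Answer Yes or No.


Input string: 'iykqtpcv'
Reversed: 'vcptqkyi'
Compare pairs: s[0]='i' vs s[7]='v' (mismatch), s[1]='y' vs s[6]='c' (mismatch), s[2]='k' vs s[5]='p' (mismatch), s[3]='q' vs s[4]='t' (mismatch)
Palindrome: No


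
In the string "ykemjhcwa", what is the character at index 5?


Input string: 'ykemjhcwa'
Operation: get character at index 5
Index mapping: s[0]='y', s[1]='k', s[2]='e', s[3]='m', s[4]='j', s[5]='h'
Result: 'h'


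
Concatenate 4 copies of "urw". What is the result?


Input string: 'urw'
Operation: repeat 4 times
Concatenation: 'urw' + 'urw' + 'urw' + 'urw'
Result: urwurwurwurw


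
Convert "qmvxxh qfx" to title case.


Input string: 'qmvxxh qfx'
Operation: capitalize first letter of each word
Word transformations: 'qmvxxh'->'Qmvxxh', 'qfx'->'Qfx'
Result: Qmvxxh Qfx


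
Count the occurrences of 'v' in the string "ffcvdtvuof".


Input string: 'ffcvdtvuof'
Target character: 'v'
Scan each position: s[3]='v', s[6]='v'
Matches found at indices: 3, 6
Total: 2


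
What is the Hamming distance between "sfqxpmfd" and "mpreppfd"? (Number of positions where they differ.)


String 1: 'sfqxpmfd'
String 2: 'mpreppfd'
Compare each position: pos 0: 's'!='m', pos 1: 'f'!='p', pos 2: 'q'!='r', pos 3: 'x'!='e', pos 4: 'p'=='p', pos 5: 'm'!='p', pos 6: 'f'=='f', pos 7: 'd'=='d'
Differing positions: 5
Hamming distance: 5


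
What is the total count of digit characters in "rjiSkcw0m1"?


Input string: 'rjiSkcw0m1'
Operation: count digit characters (0-9)
Scan: 'r', 'j', 'i', 'S', 'k', 'c', 'w', '0'(digit), 'm', '1'(digit)
Digits found: 2
Result: 2


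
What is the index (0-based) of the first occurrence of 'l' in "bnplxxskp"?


Input string: 'bnplxxskp'
Target: 'l'
Scanning left to right: s[0]='b', s[1]='n', s[2]='p', s[3]='l'
First match at index: 3


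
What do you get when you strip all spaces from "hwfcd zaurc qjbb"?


Input string: 'hwfcd zaurc qjbb'
Operation: remove all spaces
Words: 'hwfcd', 'zaurc', 'qjbb'
Join without spaces: hwfcdzaurcqjbb


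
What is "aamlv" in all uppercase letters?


Input string: 'aamlv'
Operation: convert each letter to uppercase
Mapping: 'a'->'A', 'a'->'A', 'm'->'M', 'l'->'L', 'v'->'V'
Result: AAMLV


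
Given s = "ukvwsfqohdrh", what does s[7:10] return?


Input string: 'ukvwsfqohdrh'
Operation: slice [7:10]
Extract characters: s[7]='o', s[8]='h', s[9]='d'
Result: ohd


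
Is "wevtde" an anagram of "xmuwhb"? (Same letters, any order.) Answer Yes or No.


String 1: 'xmuwhb' -> sorted: 'bhmuwx'
String 2: 'wevtde' -> sorted: 'deetvw'
Compare sorted forms: 'bhmuwx' != 'deetvw'
Anagram: No


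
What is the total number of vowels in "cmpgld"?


Input string: 'cmpgld'
Operation: count vowels (a, e, i, o, u)
Scan: s[0]='c', s[1]='m', s[2]='p', s[3]='g', s[4]='l', s[5]='d'
Vowels found: 0
Result: 0


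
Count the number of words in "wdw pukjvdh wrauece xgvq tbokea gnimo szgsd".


Input string: 'wdw pukjvdh wrauece xgvq tbokea gnimo szgsd'
Operation: split by spaces
Words found: 'wdw', 'pukjvdh', 'wrauece', 'xgvq', 'tbokea', 'gnimo', 'szgsd'
Word count: 7


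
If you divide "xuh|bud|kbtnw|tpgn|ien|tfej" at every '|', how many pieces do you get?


Input string: 'xuh|bud|kbtnw|tpgn|ien|tfej'
Delimiter: '|'
Split result: 'xuh', 'bud', 'kbtnw', 'tpgn', 'ien', 'tfej'
Number of parts: 6


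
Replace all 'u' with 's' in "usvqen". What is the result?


Input string: 'usvqen'
Operation: replace 'u' with 's'
Positions of 'u': 0
After replacement: ssvqen


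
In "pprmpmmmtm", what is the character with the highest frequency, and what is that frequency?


Input: 'pprmpmmmtm'
Operation: tally each character
Counts: 'm':5, 'p':3, 'r':1, 't':1
Maximum: 'm' appears 5 times


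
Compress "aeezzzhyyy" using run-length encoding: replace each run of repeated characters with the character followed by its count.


Input: 'aeezzzhyyy'
Operation: identify consecutive runs
Runs: 'a' -> a1, 'ee' -> e2, 'zzz' -> z3, 'h' -> h1, 'yyy' -> y3
Encoded: a1e2z3h1y3


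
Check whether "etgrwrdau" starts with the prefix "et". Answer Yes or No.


Input string: 'etgrwrdau'
Prefix to check: 'et'
First 2 characters of input: 'et'
Match: True
Result: Yes


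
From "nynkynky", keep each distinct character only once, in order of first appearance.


Input: 'nynkynky'
Operation: keep first occurrence of each character
Scan: s[0]='n' new -> keep; s[1]='y' new -> keep; s[2]='n' seen -> skip; s[3]='k' new -> keep; s[4]='y' seen -> skip; s[5]='n' seen -> skip; s[6]='k' seen -> skip; s[7]='y' seen -> skip
Result: nyk


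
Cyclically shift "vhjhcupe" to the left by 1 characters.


Input: 'vhjhcupe', shift = 1
Operation: split at index 1 and swap parts
Front part s[0:1] = 'v'
Back part s[1:] = 'hjhcupe'
Rotated = back + front = 'hjhcupe' + 'v'
Result: hjhcupev


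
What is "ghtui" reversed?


Input string: 'ghtui'
Operation: reverse character order
Original order: 'g' -> 'h' -> 't' -> 'u' -> 'i'
Reversed order: 'i' -> 'u' -> 't' -> 'h' -> 'g'
Result: iuthg


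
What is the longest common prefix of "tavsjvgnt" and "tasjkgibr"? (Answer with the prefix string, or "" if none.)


String 1: 'tavsjvgnt'
String 2: 'tasjkgibr'
Compare position by position:
pos 0: 't' vs 't' match
pos 1: 'a' vs 'a' match
pos 2: 'v' vs 's' differ -> stop
Longest common prefix: "ta" (length 2)


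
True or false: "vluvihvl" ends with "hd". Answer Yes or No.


Input string: 'vluvihvl'
Suffix to check: 'hd'
Last 2 characters of input: 'vl'
Match: False
Result: No


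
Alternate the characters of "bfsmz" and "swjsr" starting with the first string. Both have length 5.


String 1: 'bfsmz'
String 2: 'swjsr'
Operation: alternate characters
Pairs: 'b'+'s', 'f'+'w', 's'+'j', 'm'+'s', 'z'+'r'
Result: bsfwsjmszr


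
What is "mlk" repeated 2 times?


Input string: 'mlk'
Operation: repeat 2 times
Concatenation: 'mlk' + 'mlk'
Result: mlkmlk


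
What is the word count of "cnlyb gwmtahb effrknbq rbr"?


Input string: 'cnlyb gwmtahb effrknbq rbr'
Operation: split by spaces
Words found: 'cnlyb', 'gwmtahb', 'effrknbq', 'rbr'
Word count: 4


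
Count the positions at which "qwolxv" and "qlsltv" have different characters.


String 1: 'qwolxv'
String 2: 'qlsltv'
Compare each position: pos 0: 'q'=='q', pos 1: 'w'!='l', pos 2: 'o'!='s', pos 3: 'l'=='l', pos 4: 'x'!='t', pos 5: 'v'=='v'
Differing positions: 3
Hamming distance: 3


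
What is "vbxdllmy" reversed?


Input string: 'vbxdllmy'
Operation: reverse character order
Original order: 'v' -> 'b' -> 'x' -> 'd' -> 'l' -> 'l' -> 'm' -> 'y'
Reversed order: 'y' -> 'm' -> 'l' -> 'l' -> 'd' -> 'x' -> 'b' -> 'v'
Result: ymlldxbv


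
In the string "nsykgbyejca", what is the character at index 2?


Input string: 'nsykgbyejca'
Operation: get character at index 2
Index mapping: s[0]='n', s[1]='s', s[2]='y'
Result: 'y'


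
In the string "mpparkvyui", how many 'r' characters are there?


Input string: 'mpparkvyui'
Target character: 'r'
Scan each position: s[4]='r'
Matches found at indices: 4
Total: 1


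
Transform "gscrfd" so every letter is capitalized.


Input string: 'gscrfd'
Operation: convert each letter to uppercase
Mapping: 'g'->'G', 's'->'S', 'c'->'C', 'r'->'R', 'f'->'F', 'd'->'D'
Result: GSCRFD


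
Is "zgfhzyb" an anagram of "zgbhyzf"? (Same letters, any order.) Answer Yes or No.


String 1: 'zgbhyzf' -> sorted: 'bfghyzz'
String 2: 'zgfhzyb' -> sorted: 'bfghyzz'
Compare sorted forms: 'bfghyzz' == 'bfghyzz'
Anagram: Yes


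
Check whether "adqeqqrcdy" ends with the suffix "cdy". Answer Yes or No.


Input string: 'adqeqqrcdy'
Suffix to check: 'cdy'
Last 3 characters of input: 'cdy'
Match: True
Result: Yes


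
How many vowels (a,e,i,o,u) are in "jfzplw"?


Input string: 'jfzplw'
Operation: count vowels (a, e, i, o, u)
Scan: s[0]='j', s[1]='f', s[2]='z', s[3]='p', s[4]='l', s[5]='w'
Vowels found: 0
Result: 0


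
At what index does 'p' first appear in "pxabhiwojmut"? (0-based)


Input string: 'pxabhiwojmut'
Target: 'p'
Scanning left to right: s[0]='p'
First match at index: 0


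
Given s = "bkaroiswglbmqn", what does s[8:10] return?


Input string: 'bkaroiswglbmqn'
Operation: slice [8:10]
Extract characters: s[8]='g', s[9]='l'
Result: gl


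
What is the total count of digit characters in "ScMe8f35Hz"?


Input string: 'ScMe8f35Hz'
Operation: count digit characters (0-9)
Scan: 'S', 'c', 'M', 'e', '8'(digit), 'f', '3'(digit), '5'(digit), 'H', 'z'
Digits found: 3
Result: 3


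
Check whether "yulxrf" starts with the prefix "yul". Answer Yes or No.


Input string: 'yulxrf'
Prefix to check: 'yul'
First 3 characters of input: 'yul'
Match: True
Result: Yes


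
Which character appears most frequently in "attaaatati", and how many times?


Input: 'attaaatati'
Operation: tally each character
Counts: 'a':5, 'i':1, 't':4
Maximum: 'a' appears 5 times


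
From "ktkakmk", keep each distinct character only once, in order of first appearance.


Input: 'ktkakmk'
Operation: keep first occurrence of each character
Scan: s[0]='k' new -> keep; s[1]='t' new -> keep; s[2]='k' seen -> skip; s[3]='a' new -> keep; s[4]='k' seen -> skip; s[5]='m' new -> keep; s[6]='k' seen -> skip
Result: ktam


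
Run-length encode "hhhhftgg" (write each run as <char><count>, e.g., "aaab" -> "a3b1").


Input: 'hhhhftgg'
Operation: identify consecutive runs
Runs: 'hhhh' -> h4, 'f' -> f1, 't' -> t1, 'gg' -> g2
Encoded: h4f1t1g2


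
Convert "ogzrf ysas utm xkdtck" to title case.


Input string: 'ogzrf ysas utm xkdtck'
Operation: capitalize first letter of each word
Word transformations: 'ogzrf'->'Ogzrf', 'ysas'->'Ysas', 'utm'->'Utm', 'xkdtck'->'Xkdtck'
Result: Ogzrf Ysas Utm Xkdtck


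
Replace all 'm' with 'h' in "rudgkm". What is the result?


Input string: 'rudgkm'
Operation: replace 'm' with 'h'
Positions of 'm': 5
After replacement: rudgkh


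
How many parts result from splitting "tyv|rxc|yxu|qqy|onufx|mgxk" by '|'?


Input string: 'tyv|rxc|yxu|qqy|onufx|mgxk'
Delimiter: '|'
Split result: 'tyv', 'rxc', 'yxu', 'qqy', 'onufx', 'mgxk'
Number of parts: 6


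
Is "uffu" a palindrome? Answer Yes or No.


Input string: 'uffu'
Reversed: 'uffu'
Compare pairs: s[0]='u' vs s[3]='u' (match), s[1]='f' vs s[2]='f' (match)
Palindrome: Yes


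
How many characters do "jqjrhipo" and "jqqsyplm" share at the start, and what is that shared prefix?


String 1: 'jqjrhipo'
String 2: 'jqqsyplm'
Compare position by position:
pos 0: 'j' vs 'j' match
pos 1: 'q' vs 'q' match
pos 2: 'j' vs 'q' differ -> stop
Longest common prefix: "jq" (length 2)


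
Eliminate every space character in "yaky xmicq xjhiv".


Input string: 'yaky xmicq xjhiv'
Operation: remove all spaces
Words: 'yaky', 'xmicq', 'xjhiv'
Join without spaces: yakyxmicqxjhiv


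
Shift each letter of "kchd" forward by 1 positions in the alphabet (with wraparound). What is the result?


Input: 'kchd', shift = 1
Operation: for each letter, (position + 1) mod 26
Mapping: 'k'(10+1=11)->'l', 'c'(2+1=3)->'d', 'h'(7+1=8)->'i', 'd'(3+1=4)->'e'
Result: ldie


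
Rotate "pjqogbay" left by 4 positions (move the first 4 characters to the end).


Input: 'pjqogbay', shift = 4
Operation: split at index 4 and swap parts
Front part s[0:4] = 'pjqo'
Back part s[4:] = 'gbay'
Rotated = back + front = 'gbay' + 'pjqo'
Result: gbaypjqo


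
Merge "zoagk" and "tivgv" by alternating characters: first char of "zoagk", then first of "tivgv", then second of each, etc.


String 1: 'zoagk'
String 2: 'tivgv'
Operation: alternate characters
Pairs: 'z'+'t', 'o'+'i', 'a'+'v', 'g'+'g', 'k'+'v'
Result: ztoiavggkv


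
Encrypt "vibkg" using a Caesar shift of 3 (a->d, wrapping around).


Input: 'vibkg', shift = 3
Operation: for each letter, (position + 3) mod 26
Mapping: 'v'(21+3=24)->'y', 'i'(8+3=11)->'l', 'b'(1+3=4)->'e', 'k'(10+3=13)->'n', 'g'(6+3=9)->'j'
Result: ylenj


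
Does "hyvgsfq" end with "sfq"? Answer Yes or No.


Input string: 'hyvgsfq'
Suffix to check: 'sfq'
Last 3 characters of input: 'sfq'
Match: True
Result: Yes


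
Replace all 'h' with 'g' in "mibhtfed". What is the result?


Input string: 'mibhtfed'
Operation: replace 'h' with 'g'
Positions of 'h': 3
After replacement: mibgtfed


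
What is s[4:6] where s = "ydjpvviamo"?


Input string: 'ydjpvviamo'
Operation: slice [4:6]
Extract characters: s[4]='v', s[5]='v'
Result: vv


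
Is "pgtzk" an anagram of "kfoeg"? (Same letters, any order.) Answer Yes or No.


String 1: 'kfoeg' -> sorted: 'efgko'
String 2: 'pgtzk' -> sorted: 'gkptz'
Compare sorted forms: 'efgko' != 'gkptz'
Anagram: No


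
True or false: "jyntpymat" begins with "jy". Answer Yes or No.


Input string: 'jyntpymat'
Prefix to check: 'jy'
First 2 characters of input: 'jy'
Match: True
Result: Yes


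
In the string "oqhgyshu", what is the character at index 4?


Input string: 'oqhgyshu'
Operation: get character at index 4
Index mapping: s[0]='o', s[1]='q', s[2]='h', s[3]='g', s[4]='y'
Result: 'y'


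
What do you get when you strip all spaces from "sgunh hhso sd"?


Input string: 'sgunh hhso sd'
Operation: remove all spaces
Words: 'sgunh', 'hhso', 'sd'
Join without spaces: sgunhhhsosd


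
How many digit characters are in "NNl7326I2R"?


Input string: 'NNl7326I2R'
Operation: count digit characters (0-9)
Scan: 'N', 'N', 'l', '7'(digit), '3'(digit), '2'(digit), '6'(digit), 'I', '2'(digit), 'R'
Digits found: 5
Result: 5


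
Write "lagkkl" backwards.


Input string: 'lagkkl'
Operation: reverse character order
Original order: 'l' -> 'a' -> 'g' -> 'k' -> 'k' -> 'l'
Reversed order: 'l' -> 'k' -> 'k' -> 'g' -> 'a' -> 'l'
Result: lkkgal


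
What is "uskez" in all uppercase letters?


Input string: 'uskez'
Operation: convert each letter to uppercase
Mapping: 'u'->'U', 's'->'S', 'k'->'K', 'e'->'E', 'z'->'Z'
Result: USKEZ


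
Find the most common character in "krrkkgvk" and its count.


Input: 'krrkkgvk'
Operation: tally each character
Counts: 'g':1, 'k':4, 'r':2, 'v':1
Maximum: 'k' appears 4 times


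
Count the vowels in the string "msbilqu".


Input string: 'msbilqu'
Operation: count vowels (a, e, i, o, u)
Scan: s[0]='m', s[1]='s', s[2]='b', s[3]='i' (vowel), s[4]='l', s[5]='q', s[6]='u' (vowel)
Vowels found: 2
Result: 2


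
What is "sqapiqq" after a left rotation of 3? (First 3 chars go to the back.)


Input: 'sqapiqq', shift = 3
Operation: split at index 3 and swap parts
Front part s[0:3] = 'sqa'
Back part s[3:] = 'piqq'
Rotated = back + front = 'piqq' + 'sqa'
Result: piqqsqa


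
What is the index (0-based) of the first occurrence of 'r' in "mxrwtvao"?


Input string: 'mxrwtvao'
Target: 'r'
Scanning left to right: s[0]='m', s[1]='x', s[2]='r'
First match at index: 2


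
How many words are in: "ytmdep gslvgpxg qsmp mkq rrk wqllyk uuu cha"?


Input string: 'ytmdep gslvgpxg qsmp mkq rrk wqllyk uuu cha'
Operation: split by spaces
Words found: 'ytmdep', 'gslvgpxg', 'qsmp', 'mkq', 'rrk', 'wqllyk', 'uuu', 'cha'
Word count: 8


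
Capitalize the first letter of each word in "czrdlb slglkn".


Input string: 'czrdlb slglkn'
Operation: capitalize first letter of each word
Word transformations: 'czrdlb'->'Czrdlb', 'slglkn'->'Slglkn'
Result: Czrdlb Slglkn


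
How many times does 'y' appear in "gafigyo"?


Input string: 'gafigyo'
Target character: 'y'
Scan each position: s[5]='y'
Matches found at indices: 5
Total: 1


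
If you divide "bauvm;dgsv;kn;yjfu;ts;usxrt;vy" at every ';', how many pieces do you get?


Input string: 'bauvm;dgsv;kn;yjfu;ts;usxrt;vy'
Delimiter: ';'
Split result: 'bauvm', 'dgsv', 'kn', 'yjfu', 'ts', 'usxrt', 'vy'
Number of parts: 7


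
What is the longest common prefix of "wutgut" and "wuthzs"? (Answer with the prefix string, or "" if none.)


String 1: 'wutgut'
String 2: 'wuthzs'
Compare position by position:
pos 0: 'w' vs 'w' match
pos 1: 'u' vs 'u' match
pos 2: 't' vs 't' match
pos 3: 'g' vs 'h' differ -> stop
Longest common prefix: "wut" (length 3)


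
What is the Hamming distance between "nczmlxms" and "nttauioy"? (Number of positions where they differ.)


String 1: 'nczmlxms'
String 2: 'nttauioy'
Compare each position: pos 0: 'n'=='n', pos 1: 'c'!='t', pos 2: 'z'!='t', pos 3: 'm'!='a', pos 4: 'l'!='u', pos 5: 'x'!='i', pos 6: 'm'!='o', pos 7: 's'!='y'
Differing positions: 7
Hamming distance: 7


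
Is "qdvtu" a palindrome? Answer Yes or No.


Input string: 'qdvtu'
Reversed: 'utvdq'
Compare pairs: s[0]='q' vs s[4]='u' (mismatch), s[1]='d' vs s[3]='t' (mismatch)
Palindrome: No


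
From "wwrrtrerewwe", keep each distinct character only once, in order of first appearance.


Input: 'wwrrtrerewwe'
Operation: keep first occurrence of each character
Scan: s[0]='w' new -> keep; s[1]='w' seen -> skip; s[2]='r' new -> keep; s[3]='r' seen -> skip; s[4]='t' new -> keep; s[5]='r' seen -> skip; s[6]='e' new -> keep; s[7]='r' seen -> skip; s[8]='e' seen -> skip; s[9]='w' seen -> skip; s[10]='w' seen -> skip; s[11]='e' seen -> skip
Result: wrte


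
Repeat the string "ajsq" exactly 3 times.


Input string: 'ajsq'
Operation: repeat 3 times
Concatenation: 'ajsq' + 'ajsq' + 'ajsq'
Result: ajsqajsqajsq


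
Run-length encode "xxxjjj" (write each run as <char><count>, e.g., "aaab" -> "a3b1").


Input: 'xxxjjj'
Operation: identify consecutive runs
Runs: 'xxx' -> x3, 'jjj' -> j3
Encoded: x3j3


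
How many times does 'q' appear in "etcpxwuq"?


Input string: 'etcpxwuq'
Target character: 'q'
Scan each position: s[7]='q'
Matches found at indices: 7
Total: 1


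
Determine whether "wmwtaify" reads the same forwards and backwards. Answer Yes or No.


Input string: 'wmwtaify'
Reversed: 'yfiatwmw'
Compare pairs: s[0]='w' vs s[7]='y' (mismatch), s[1]='m' vs s[6]='f' (mismatch), s[2]='w' vs s[5]='i' (mismatch), s[3]='t' vs s[4]='a' (mismatch)
Palindrome: No


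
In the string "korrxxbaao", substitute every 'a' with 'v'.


Input string: 'korrxxbaao'
Operation: replace 'a' with 'v'
Positions of 'a': 7, 8
After replacement: korrxxbvvo


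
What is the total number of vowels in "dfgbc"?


Input string: 'dfgbc'
Operation: count vowels (a, e, i, o, u)
Scan: s[0]='d', s[1]='f', s[2]='g', s[3]='b', s[4]='c'
Vowels found: 0
Result: 0


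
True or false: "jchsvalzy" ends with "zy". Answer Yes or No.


Input string: 'jchsvalzy'
Suffix to check: 'zy'
Last 2 characters of input: 'zy'
Match: True
Result: Yes


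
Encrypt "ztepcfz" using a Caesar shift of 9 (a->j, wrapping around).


Input: 'ztepcfz', shift = 9
Operation: for each letter, (position + 9) mod 26
Mapping: 'z'(25+9=34, 34 mod 26=8)->'i', 't'(19+9=28, 28 mod 26=2)->'c', 'e'(4+9=13)->'n', 'p'(15+9=24)->'y', 'c'(2+9=11)->'l', 'f'(5+9=14)->'o', 'z'(25+9=34, 34 mod 26=8)->'i'
Result: icnyloi


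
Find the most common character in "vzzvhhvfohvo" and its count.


Input: 'vzzvhhvfohvo'
Operation: tally each character
Counts: 'f':1, 'h':3, 'o':2, 'v':4, 'z':2
Maximum: 'v' appears 4 times


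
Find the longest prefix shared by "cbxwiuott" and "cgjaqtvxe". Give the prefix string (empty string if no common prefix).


String 1: 'cbxwiuott'
String 2: 'cgjaqtvxe'
Compare position by position:
pos 0: 'c' vs 'c' match
pos 1: 'b' vs 'g' differ -> stop
Longest common prefix: "c" (length 1)


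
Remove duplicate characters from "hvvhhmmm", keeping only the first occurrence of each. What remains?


Input: 'hvvhhmmm'
Operation: keep first occurrence of each character
Scan: s[0]='h' new -> keep; s[1]='v' new -> keep; s[2]='v' seen -> skip; s[3]='h' seen -> skip; s[4]='h' seen -> skip; s[5]='m' new -> keep; s[6]='m' seen -> skip; s[7]='m' seen -> skip
Result: hvm


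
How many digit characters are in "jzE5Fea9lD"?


Input string: 'jzE5Fea9lD'
Operation: count digit characters (0-9)
Scan: 'j', 'z', 'E', '5'(digit), 'F', 'e', 'a', '9'(digit), 'l', 'D'
Digits found: 2
Result: 2


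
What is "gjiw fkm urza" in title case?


Input string: 'gjiw fkm urza'
Operation: capitalize first letter of each word
Word transformations: 'gjiw'->'Gjiw', 'fkm'->'Fkm', 'urza'->'Urza'
Result: Gjiw Fkm Urza


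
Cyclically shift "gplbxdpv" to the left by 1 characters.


Input: 'gplbxdpv', shift = 1
Operation: split at index 1 and swap parts
Front part s[0:1] = 'g'
Back part s[1:] = 'plbxdpv'
Rotated = back + front = 'plbxdpv' + 'g'
Result: plbxdpvg


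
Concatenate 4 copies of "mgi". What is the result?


Input string: 'mgi'
Operation: repeat 4 times
Concatenation: 'mgi' + 'mgi' + 'mgi' + 'mgi'
Result: mgimgimgimgi


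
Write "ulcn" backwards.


Input string: 'ulcn'
Operation: reverse character order
Original order: 'u' -> 'l' -> 'c' -> 'n'
Reversed order: 'n' -> 'c' -> 'l' -> 'u'
Result: nclu


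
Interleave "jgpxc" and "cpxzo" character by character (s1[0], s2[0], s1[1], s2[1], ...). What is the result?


String 1: 'jgpxc'
String 2: 'cpxzo'
Operation: alternate characters
Pairs: 'j'+'c', 'g'+'p', 'p'+'x', 'x'+'z', 'c'+'o'
Result: jcgppxxzco


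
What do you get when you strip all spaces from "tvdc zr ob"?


Input string: 'tvdc zr ob'
Operation: remove all spaces
Words: 'tvdc', 'zr', 'ob'
Join without spaces: tvdczrob


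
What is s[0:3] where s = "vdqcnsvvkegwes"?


Input string: 'vdqcnsvvkegwes'
Operation: slice [0:3]
Extract characters: s[0]='v', s[1]='d', s[2]='q'
Result: vdq


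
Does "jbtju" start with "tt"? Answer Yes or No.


Input string: 'jbtju'
Prefix to check: 'tt'
First 2 characters of input: 'jb'
Match: False
Result: No


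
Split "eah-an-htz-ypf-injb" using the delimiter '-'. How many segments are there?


Input string: 'eah-an-htz-ypf-injb'
Delimiter: '-'
Split result: 'eah', 'an', 'htz', 'ypf', 'injb'
Number of parts: 5


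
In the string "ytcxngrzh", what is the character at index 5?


Input string: 'ytcxngrzh'
Operation: get character at index 5
Index mapping: s[0]='y', s[1]='t', s[2]='c', s[3]='x', s[4]='n', s[5]='g'
Result: 'g'


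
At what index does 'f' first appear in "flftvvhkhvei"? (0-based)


Input string: 'flftvvhkhvei'
Target: 'f'
Scanning left to right: s[0]='f'
First match at index: 0


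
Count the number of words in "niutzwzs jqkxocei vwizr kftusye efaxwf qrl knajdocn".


Input string: 'niutzwzs jqkxocei vwizr kftusye efaxwf qrl knajdocn'
Operation: split by spaces
Words found: 'niutzwzs', 'jqkxocei', 'vwizr', 'kftusye', 'efaxwf', 'qrl', 'knajdocn'
Word count: 7


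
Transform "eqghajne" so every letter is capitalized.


Input string: 'eqghajne'
Operation: convert each letter to uppercase
Mapping: 'e'->'E', 'q'->'Q', 'g'->'G', 'h'->'H', 'a'->'A', 'j'->'J', 'n'->'N', 'e'->'E'
Result: EQGHAJNE


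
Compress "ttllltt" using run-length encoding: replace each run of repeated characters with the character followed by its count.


Input: 'ttllltt'
Operation: identify consecutive runs
Runs: 'tt' -> t2, 'lll' -> l3, 'tt' -> t2
Encoded: t2l3t2


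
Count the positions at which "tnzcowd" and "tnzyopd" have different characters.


String 1: 'tnzcowd'
String 2: 'tnzyopd'
Compare each position: pos 0: 't'=='t', pos 1: 'n'=='n', pos 2: 'z'=='z', pos 3: 'c'!='y', pos 4: 'o'=='o', pos 5: 'w'!='p', pos 6: 'd'=='d'
Differing positions: 2
Hamming distance: 2


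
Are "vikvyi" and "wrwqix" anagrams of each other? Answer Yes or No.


String 1: 'vikvyi' -> sorted: 'iikvvy'
String 2: 'wrwqix' -> sorted: 'iqrwwx'
Compare sorted forms: 'iikvvy' != 'iqrwwx'
Anagram: No


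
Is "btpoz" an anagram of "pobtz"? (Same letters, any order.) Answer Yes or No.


String 1: 'pobtz' -> sorted: 'boptz'
String 2: 'btpoz' -> sorted: 'boptz'
Compare sorted forms: 'boptz' == 'boptz'
Anagram: Yes


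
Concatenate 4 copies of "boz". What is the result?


Input string: 'boz'
Operation: repeat 4 times
Concatenation: 'boz' + 'boz' + 'boz' + 'boz'
Result: bozbozbozboz


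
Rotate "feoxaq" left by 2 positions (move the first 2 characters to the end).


Input: 'feoxaq', shift = 2
Operation: split at index 2 and swap parts
Front part s[0:2] = 'fe'
Back part s[2:] = 'oxaq'
Rotated = back + front = 'oxaq' + 'fe'
Result: oxaqfe


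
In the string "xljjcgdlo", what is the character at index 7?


Input string: 'xljjcgdlo'
Operation: get character at index 7
Index mapping: s[0]='x', s[1]='l', s[2]='j', s[3]='j', s[4]='c', s[5]='g', s[6]='d', s[7]='l'
Result: 'l'


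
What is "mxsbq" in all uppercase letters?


Input string: 'mxsbq'
Operation: convert each letter to uppercase
Mapping: 'm'->'M', 'x'->'X', 's'->'S', 'b'->'B', 'q'->'Q'
Result: MXSBQ


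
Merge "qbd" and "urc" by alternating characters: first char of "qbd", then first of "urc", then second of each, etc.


String 1: 'qbd'
String 2: 'urc'
Operation: alternate characters
Pairs: 'q'+'u', 'b'+'r', 'd'+'c'
Result: qubrdc


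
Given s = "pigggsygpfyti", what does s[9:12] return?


Input string: 'pigggsygpfyti'
Operation: slice [9:12]
Extract characters: s[9]='f', s[10]='y', s[11]='t'
Result: fyt


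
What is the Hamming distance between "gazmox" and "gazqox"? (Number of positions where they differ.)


String 1: 'gazmox'
String 2: 'gazqox'
Compare each position: pos 0: 'g'=='g', pos 1: 'a'=='a', pos 2: 'z'=='z', pos 3: 'm'!='q', pos 4: 'o'=='o', pos 5: 'x'=='x'
Differing positions: 1
Hamming distance: 1


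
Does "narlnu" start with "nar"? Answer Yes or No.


Input string: 'narlnu'
Prefix to check: 'nar'
First 3 characters of input: 'nar'
Match: True
Result: Yes


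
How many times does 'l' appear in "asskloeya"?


Input string: 'asskloeya'
Target character: 'l'
Scan each position: s[4]='l'
Matches found at indices: 4
Total: 1


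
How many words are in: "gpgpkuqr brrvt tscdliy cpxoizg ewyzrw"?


Input string: 'gpgpkuqr brrvt tscdliy cpxoizg ewyzrw'
Operation: split by spaces
Words found: 'gpgpkuqr', 'brrvt', 'tscdliy', 'cpxoizg', 'ewyzrw'
Word count: 5


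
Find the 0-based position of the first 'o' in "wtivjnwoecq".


Input string: 'wtivjnwoecq'
Target: 'o'
Scanning left to right: s[0]='w', s[1]='t', s[2]='i', s[3]='v', s[4]='j', s[5]='n', s[6]='w', s[7]='o'
First match at index: 7


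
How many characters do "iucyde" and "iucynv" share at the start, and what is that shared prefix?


String 1: 'iucyde'
String 2: 'iucynv'
Compare position by position:
pos 0: 'i' vs 'i' match
pos 1: 'u' vs 'u' match
pos 2: 'c' vs 'c' match
pos 3: 'y' vs 'y' match
pos 4: 'd' vs 'n' differ -> stop
Longest common prefix: "iucy" (length 4)


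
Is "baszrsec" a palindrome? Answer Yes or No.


Input string: 'baszrsec'
Reversed: 'cesrzsab'
Compare pairs: s[0]='b' vs s[7]='c' (mismatch), s[1]='a' vs s[6]='e' (mismatch), s[2]='s' vs s[5]='s' (match), s[3]='z' vs s[4]='r' (mismatch)
Palindrome: No


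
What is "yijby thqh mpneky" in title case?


Input string: 'yijby thqh mpneky'
Operation: capitalize first letter of each word
Word transformations: 'yijby'->'Yijby', 'thqh'->'Thqh', 'mpneky'->'Mpneky'
Result: Yijby Thqh Mpneky


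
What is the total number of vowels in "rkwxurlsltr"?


Input string: 'rkwxurlsltr'
Operation: count vowels (a, e, i, o, u)
Scan: s[0]='r', s[1]='k', s[2]='w', s[3]='x', s[4]='u' (vowel), s[5]='r', s[6]='l', s[7]='s', s[8]='l', s[9]='t', s[10]='r'
Vowels found: 1
Result: 1


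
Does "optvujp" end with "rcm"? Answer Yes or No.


Input string: 'optvujp'
Suffix to check: 'rcm'
Last 3 characters of input: 'ujp'
Match: False
Result: No


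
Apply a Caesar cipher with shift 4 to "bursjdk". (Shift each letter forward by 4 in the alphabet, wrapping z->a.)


Input: 'bursjdk', shift = 4
Operation: for each letter, (position + 4) mod 26
Mapping: 'b'(1+4=5)->'f', 'u'(20+4=24)->'y', 'r'(17+4=21)->'v', 's'(18+4=22)->'w', 'j'(9+4=13)->'n', 'd'(3+4=7)->'h', 'k'(10+4=14)->'o'
Result: fyvwnho


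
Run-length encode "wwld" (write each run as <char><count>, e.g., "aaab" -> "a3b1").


Input: 'wwld'
Operation: identify consecutive runs
Runs: 'ww' -> w2, 'l' -> l1, 'd' -> d1
Encoded: w2l1d1


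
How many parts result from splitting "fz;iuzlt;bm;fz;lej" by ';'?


Input string: 'fz;iuzlt;bm;fz;lej'
Delimiter: ';'
Split result: 'fz', 'iuzlt', 'bm', 'fz', 'lej'
Number of parts: 5


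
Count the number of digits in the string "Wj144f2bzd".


Input string: 'Wj144f2bzd'
Operation: count digit characters (0-9)
Scan: 'W', 'j', '1'(digit), '4'(digit), '4'(digit), 'f', '2'(digit), 'b', 'z', 'd'
Digits found: 4
Result: 4


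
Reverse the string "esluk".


Input string: 'esluk'
Operation: reverse character order
Original order: 'e' -> 's' -> 'l' -> 'u' -> 'k'
Reversed order: 'k' -> 'u' -> 'l' -> 's' -> 'e'
Result: kulse


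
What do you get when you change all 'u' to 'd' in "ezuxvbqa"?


Input string: 'ezuxvbqa'
Operation: replace 'u' with 'd'
Positions of 'u': 2
After replacement: ezdxvbqa


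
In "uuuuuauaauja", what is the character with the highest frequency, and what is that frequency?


Input: 'uuuuuauaauja'
Operation: tally each character
Counts: 'a':4, 'j':1, 'u':7
Maximum: 'u' appears 7 times


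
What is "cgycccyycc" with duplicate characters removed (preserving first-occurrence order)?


Input: 'cgycccyycc'
Operation: keep first occurrence of each character
Scan: s[0]='c' new -> keep; s[1]='g' new -> keep; s[2]='y' new -> keep; s[3]='c' seen -> skip; s[4]='c' seen -> skip; s[5]='c' seen -> skip; s[6]='y' seen -> skip; s[7]='y' seen -> skip; s[8]='c' seen -> skip; s[9]='c' seen -> skip
Result: cgy


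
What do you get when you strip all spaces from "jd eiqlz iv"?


Input string: 'jd eiqlz iv'
Operation: remove all spaces
Words: 'jd', 'eiqlz', 'iv'
Join without spaces: jdeiqlziv


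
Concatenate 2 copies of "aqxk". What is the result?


Input string: 'aqxk'
Operation: repeat 2 times
Concatenation: 'aqxk' + 'aqxk'
Result: aqxkaqxk


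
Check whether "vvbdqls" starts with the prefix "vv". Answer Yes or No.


Input string: 'vvbdqls'
Prefix to check: 'vv'
First 2 characters of input: 'vv'
Match: True
Result: Yes


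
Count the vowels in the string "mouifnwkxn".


Input string: 'mouifnwkxn'
Operation: count vowels (a, e, i, o, u)
Scan: s[0]='m', s[1]='o' (vowel), s[2]='u' (vowel), s[3]='i' (vowel), s[4]='f', s[5]='n', s[6]='w', s[7]='k', s[8]='x', s[9]='n'
Vowels found: 3
Result: 3


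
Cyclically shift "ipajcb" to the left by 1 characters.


Input: 'ipajcb', shift = 1
Operation: split at index 1 and swap parts
Front part s[0:1] = 'i'
Back part s[1:] = 'pajcb'
Rotated = back + front = 'pajcb' + 'i'
Result: pajcbi


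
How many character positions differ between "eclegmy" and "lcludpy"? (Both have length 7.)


String 1: 'eclegmy'
String 2: 'lcludpy'
Compare each position: pos 0: 'e'!='l', pos 1: 'c'=='c', pos 2: 'l'=='l', pos 3: 'e'!='u', pos 4: 'g'!='d', pos 5: 'm'!='p', pos 6: 'y'=='y'
Differing positions: 4
Hamming distance: 4


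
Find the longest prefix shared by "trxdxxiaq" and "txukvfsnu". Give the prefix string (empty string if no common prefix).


String 1: 'trxdxxiaq'
String 2: 'txukvfsnu'
Compare position by position:
pos 0: 't' vs 't' match
pos 1: 'r' vs 'x' differ -> stop
Longest common prefix: "t" (length 1)


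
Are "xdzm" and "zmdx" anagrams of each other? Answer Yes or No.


String 1: 'xdzm' -> sorted: 'dmxz'
String 2: 'zmdx' -> sorted: 'dmxz'
Compare sorted forms: 'dmxz' == 'dmxz'
Anagram: Yes


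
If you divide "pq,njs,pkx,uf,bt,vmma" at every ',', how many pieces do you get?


Input string: 'pq,njs,pkx,uf,bt,vmma'
Delimiter: ','
Split result: 'pq', 'njs', 'pkx', 'uf', 'bt', 'vmma'
Number of parts: 6


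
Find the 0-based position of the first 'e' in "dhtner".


Input string: 'dhtner'
Target: 'e'
Scanning left to right: s[0]='d', s[1]='h', s[2]='t', s[3]='n', s[4]='e'
First match at index: 4


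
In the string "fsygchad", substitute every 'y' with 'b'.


Input string: 'fsygchad'
Operation: replace 'y' with 'b'
Positions of 'y': 2
After replacement: fsbgchad


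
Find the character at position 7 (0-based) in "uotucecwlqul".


Input string: 'uotucecwlqul'
Operation: get character at index 7
Index mapping: s[0]='u', s[1]='o', s[2]='t', s[3]='u', s[4]='c', s[5]='e', s[6]='c', s[7]='w'
Result: 'w'


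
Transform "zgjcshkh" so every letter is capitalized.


Input string: 'zgjcshkh'
Operation: convert each letter to uppercase
Mapping: 'z'->'Z', 'g'->'G', 'j'->'J', 'c'->'C', 's'->'S', 'h'->'H', 'k'->'K', 'h'->'H'
Result: ZGJCSHKH


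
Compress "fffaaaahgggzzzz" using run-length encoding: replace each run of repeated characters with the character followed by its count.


Input: 'fffaaaahgggzzzz'
Operation: identify consecutive runs
Runs: 'fff' -> f3, 'aaaa' -> a4, 'h' -> h1, 'ggg' -> g3, 'zzzz' -> z4
Encoded: f3a4h1g3z4


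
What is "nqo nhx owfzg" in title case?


Input string: 'nqo nhx owfzg'
Operation: capitalize first letter of each word
Word transformations: 'nqo'->'Nqo', 'nhx'->'Nhx', 'owfzg'->'Owfzg'
Result: Nqo Nhx Owfzg


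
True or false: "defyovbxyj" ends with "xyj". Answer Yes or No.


Input string: 'defyovbxyj'
Suffix to check: 'xyj'
Last 3 characters of input: 'xyj'
Match: True
Result: Yes


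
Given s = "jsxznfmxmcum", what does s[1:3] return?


Input string: 'jsxznfmxmcum'
Operation: slice [1:3]
Extract characters: s[1]='s', s[2]='x'
Result: sx


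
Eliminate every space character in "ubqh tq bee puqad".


Input string: 'ubqh tq bee puqad'
Operation: remove all spaces
Words: 'ubqh', 'tq', 'bee', 'puqad'
Join without spaces: ubqhtqbeepuqad


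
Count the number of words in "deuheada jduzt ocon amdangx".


Input string: 'deuheada jduzt ocon amdangx'
Operation: split by spaces
Words found: 'deuheada', 'jduzt', 'ocon', 'amdangx'
Word count: 4


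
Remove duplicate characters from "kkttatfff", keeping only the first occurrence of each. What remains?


Input: 'kkttatfff'
Operation: keep first occurrence of each character
Scan: s[0]='k' new -> keep; s[1]='k' seen -> skip; s[2]='t' new -> keep; s[3]='t' seen -> skip; s[4]='a' new -> keep; s[5]='t' seen -> skip; s[6]='f' new -> keep; s[7]='f' seen -> skip; s[8]='f' seen -> skip
Result: ktaf


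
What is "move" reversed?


Input string: 'move'
Operation: reverse character order
Original order: 'm' -> 'o' -> 'v' -> 'e'
Reversed order: 'e' -> 'v' -> 'o' -> 'm'
Result: evom


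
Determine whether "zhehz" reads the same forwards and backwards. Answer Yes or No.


Input string: 'zhehz'
Reversed: 'zhehz'
Compare pairs: s[0]='z' vs s[4]='z' (match), s[1]='h' vs s[3]='h' (match)
Palindrome: Yes
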